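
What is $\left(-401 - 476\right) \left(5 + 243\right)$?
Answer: $-217496$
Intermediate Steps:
$\left(-401 - 476\right) \left(5 + 243\right) = \left(-877\right) 248 = -217496$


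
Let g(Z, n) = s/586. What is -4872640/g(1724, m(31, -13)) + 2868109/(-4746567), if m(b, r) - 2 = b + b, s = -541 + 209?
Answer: 3388297503184873/393965061 ≈ 8.6005e+6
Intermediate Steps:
s = -332
m(b, r) = 2 + 2*b (m(b, r) = 2 + (b + b) = 2 + 2*b)
g(Z, n) = -166/293 (g(Z, n) = -332/586 = -332*1/586 = -166/293)
-4872640/g(1724, m(31, -13)) + 2868109/(-4746567) = -4872640/(-166/293) + 2868109/(-4746567) = -4872640*(-293/166) + 2868109*(-1/4746567) = 713841760/83 - 2868109/4746567 = 3388297503184873/393965061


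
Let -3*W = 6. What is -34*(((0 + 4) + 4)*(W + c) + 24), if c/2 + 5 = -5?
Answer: 5168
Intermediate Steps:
c = -20 (c = -10 + 2*(-5) = -10 - 10 = -20)
W = -2 (W = -⅓*6 = -2)
-34*(((0 + 4) + 4)*(W + c) + 24) = -34*(((0 + 4) + 4)*(-2 - 20) + 24) = -34*((4 + 4)*(-22) + 24) = -34*(8*(-22) + 24) = -34*(-176 + 24) = -34*(-152) = 5168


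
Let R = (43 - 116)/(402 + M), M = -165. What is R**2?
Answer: 5329/56169 ≈ 0.094874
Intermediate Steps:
R = -73/237 (R = (43 - 116)/(402 - 165) = -73/237 ≈ -0.30802)
R**2 = (-73/237)**2 = 5329/56169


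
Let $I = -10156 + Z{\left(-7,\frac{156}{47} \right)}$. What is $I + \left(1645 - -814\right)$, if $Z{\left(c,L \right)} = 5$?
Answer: $-7692$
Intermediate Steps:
$I = -10151$ ($I = -10156 + 5 = -10151$)
$I + \left(1645 - -814\right) = -10151 + \left(1645 - -814\right) = -10151 + \left(1645 + 814\right) = -10151 + 2459 = -7692$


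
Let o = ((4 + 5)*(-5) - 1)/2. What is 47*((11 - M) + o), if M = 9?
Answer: -987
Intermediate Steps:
o = -23 (o = (9*(-5) - 1)/2 = (-45 - 1)/2 = (½)*(-46) = -23)
47*((11 - M) + o) = 47*((11 - 1*9) - 23) = 47*((11 - 9) - 23) = 47*(2 - 23) = 47*(-21) = -987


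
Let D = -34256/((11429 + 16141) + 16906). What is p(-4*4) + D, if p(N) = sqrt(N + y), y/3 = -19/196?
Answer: -8564/11119 + I*sqrt(3193)/14 ≈ -0.77021 + 4.0362*I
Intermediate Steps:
y = -57/196 (y = 3*(-19/196) = -57/196 ≈ -0.29082)
D = -8564/11119 (D = -34256/(27570 + 16906) = -34256/44476 = -34256*1/44476 = -8564/11119 ≈ -0.77021)
p(N) = sqrt(-57/196 + N) (p(N) = sqrt(N - 57/196) = sqrt(-57/196 + N))
p(-4*4) + D = sqrt(-57 + 196*(-4*4))/14 - 8564/11119 = sqrt(-57 + 196*(-16))/14 - 8564/11119 = sqrt(-57 - 3136)/14 - 8564/11119 = sqrt(-3193)/14 - 8564/11119 = (I*sqrt(3193))/14 - 8564/11119 = I*sqrt(3193)/14 - 8564/11119 = -8564/11119 + I*sqrt(3193)/14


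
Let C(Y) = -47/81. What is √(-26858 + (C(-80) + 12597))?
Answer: 2*I*√288797/9 ≈ 119.42*I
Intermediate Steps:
C(Y) = -47/81 (C(Y) = -47*1/81 = -47/81)
√(-26858 + (C(-80) + 12597)) = √(-26858 + (-47/81 + 12597)) = √(-26858 + 1020310/81) = √(-1155188/81) = 2*I*√288797/9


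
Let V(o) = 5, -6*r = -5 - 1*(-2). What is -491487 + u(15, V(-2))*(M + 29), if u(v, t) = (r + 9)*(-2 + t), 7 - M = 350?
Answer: -500436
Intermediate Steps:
r = 1/2 (r = -(-5 - 1*(-2))/6 = -(-5 + 2)/6 = -1/6*(-3) = 1/2 ≈ 0.50000)
M = -343 (M = 7 - 1*350 = 7 - 350 = -343)
u(v, t) = -19 + 19*t/2 (u(v, t) = (1/2 + 9)*(-2 + t) = 19*(-2 + t)/2 = -19 + 19*t/2)
-491487 + u(15, V(-2))*(M + 29) = -491487 + (-19 + (19/2)*5)*(-343 + 29) = -491487 + (-19 + 95/2)*(-314) = -491487 + (57/2)*(-314) = -491487 - 8949 = -500436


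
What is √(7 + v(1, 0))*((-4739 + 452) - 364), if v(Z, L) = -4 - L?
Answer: -4651*√3 ≈ -8055.8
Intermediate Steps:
√(7 + v(1, 0))*((-4739 + 452) - 364) = √(7 + (-4 - 1*0))*((-4739 + 452) - 364) = √(7 + (-4 + 0))*(-4287 - 364) = √(7 - 4)*(-4651) = √3*(-4651) = -4651*√3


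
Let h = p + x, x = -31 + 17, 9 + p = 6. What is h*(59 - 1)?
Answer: -986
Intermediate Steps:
p = -3 (p = -9 + 6 = -3)
x = -14
h = -17 (h = -3 - 14 = -17)
h*(59 - 1) = -17*(59 - 1) = -17*58 = -986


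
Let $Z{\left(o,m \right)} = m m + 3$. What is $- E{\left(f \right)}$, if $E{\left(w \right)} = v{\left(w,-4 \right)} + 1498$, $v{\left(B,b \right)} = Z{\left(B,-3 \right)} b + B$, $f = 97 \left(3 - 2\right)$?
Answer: $-1547$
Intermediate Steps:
$Z{\left(o,m \right)} = 3 + m^{2}$ ($Z{\left(o,m \right)} = m^{2} + 3 = 3 + m^{2}$)
$f = 97$ ($f = 97 \left(3 - 2\right) = 97 \cdot 1 = 97$)
$v{\left(B,b \right)} = B + 12 b$ ($v{\left(B,b \right)} = \left(3 + \left(-3\right)^{2}\right) b + B = \left(3 + 9\right) b + B = 12 b + B = B + 12 b$)
$E{\left(w \right)} = 1450 + w$ ($E{\left(w \right)} = \left(w + 12 \left(-4\right)\right) + 1498 = \left(w - 48\right) + 1498 = \left(-48 + w\right) + 1498 = 1450 + w$)
$- E{\left(f \right)} = - (1450 + 97) = \left(-1\right) 1547 = -1547$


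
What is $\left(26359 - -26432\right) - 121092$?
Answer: $-68301$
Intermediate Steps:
$\left(26359 - -26432\right) - 121092 = \left(26359 + 26432\right) + \left(-123079 + 1987\right) = 52791 - 121092 = -68301$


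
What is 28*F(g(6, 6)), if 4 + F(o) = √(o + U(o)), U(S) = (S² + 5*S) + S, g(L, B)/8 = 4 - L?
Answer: 224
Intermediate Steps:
g(L, B) = 32 - 8*L (g(L, B) = 8*(4 - L) = 32 - 8*L)
U(S) = S² + 6*S
F(o) = -4 + √(o + o*(6 + o))
28*F(g(6, 6)) = 28*(-4 + √((32 - 8*6)*(7 + (32 - 8*6)))) = 28*(-4 + √((32 - 48)*(7 + (32 - 48)))) = 28*(-4 + √(-16*(7 - 16))) = 28*(-4 + √(-16*(-9))) = 28*(-4 + √144) = 28*(-4 + 12) = 28*8 = 224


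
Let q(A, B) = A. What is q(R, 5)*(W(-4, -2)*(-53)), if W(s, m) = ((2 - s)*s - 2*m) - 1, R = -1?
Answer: -1113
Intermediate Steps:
W(s, m) = -1 - 2*m + s*(2 - s) (W(s, m) = (s*(2 - s) - 2*m) - 1 = (-2*m + s*(2 - s)) - 1 = -1 - 2*m + s*(2 - s))
q(R, 5)*(W(-4, -2)*(-53)) = -(-1 - 1*(-4)² - 2*(-2) + 2*(-4))*(-53) = -(-1 - 1*16 + 4 - 8)*(-53) = -(-1 - 16 + 4 - 8)*(-53) = -(-21)*(-53) = -1*1113 = -1113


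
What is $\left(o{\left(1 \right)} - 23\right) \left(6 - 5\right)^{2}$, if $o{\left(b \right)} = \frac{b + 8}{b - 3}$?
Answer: $- \frac{55}{2} \approx -27.5$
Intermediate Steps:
$o{\left(b \right)} = \frac{8 + b}{-3 + b}$
$\left(o{\left(1 \right)} - 23\right) \left(6 - 5\right)^{2} = \left(\frac{8 + 1}{-3 + 1} - 23\right) \left(6 - 5\right)^{2} = \left(\frac{1}{-2} \cdot 9 - 23\right) 1^{2} = \left(\left(- \frac{1}{2}\right) 9 - 23\right) 1 = \left(- \frac{9}{2} - 23\right) 1 = \left(- \frac{55}{2}\right) 1 = - \frac{55}{2}$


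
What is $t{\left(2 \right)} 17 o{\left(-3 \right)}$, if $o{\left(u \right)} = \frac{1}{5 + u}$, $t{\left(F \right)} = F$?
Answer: $17$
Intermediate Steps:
$t{\left(2 \right)} 17 o{\left(-3 \right)} = \frac{2 \cdot 17}{5 - 3} = \frac{34}{2} = 34 \cdot \frac{1}{2} = 17$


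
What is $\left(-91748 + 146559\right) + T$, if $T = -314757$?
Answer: $-259946$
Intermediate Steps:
$\left(-91748 + 146559\right) + T = \left(-91748 + 146559\right) - 314757 = 54811 - 314757 = -259946$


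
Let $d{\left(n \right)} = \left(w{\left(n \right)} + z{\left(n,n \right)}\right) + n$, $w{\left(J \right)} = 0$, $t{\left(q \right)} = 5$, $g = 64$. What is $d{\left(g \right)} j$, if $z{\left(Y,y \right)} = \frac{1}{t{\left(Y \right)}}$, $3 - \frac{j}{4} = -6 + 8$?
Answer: $\frac{1284}{5} \approx 256.8$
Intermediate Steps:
$j = 4$ ($j = 12 - 4 \left(-6 + 8\right) = 12 - 8 = 4$)
$z{\left(Y,y \right)} = \frac{1}{5}$
$d{\left(n \right)} = \frac{1}{5} + n$ ($d{\left(n \right)} = \left(0 + \frac{1}{5}\right) + n = \frac{1}{5} + n$)
$d{\left(g \right)} j = \left(\frac{1}{5} + 64\right) 4 = \frac{321}{5} \cdot 4 = \frac{1284}{5}$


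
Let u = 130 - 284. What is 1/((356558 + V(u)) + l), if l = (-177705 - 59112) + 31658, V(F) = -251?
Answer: 1/151148 ≈ 6.6160e-6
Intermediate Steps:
u = -154
l = -205159 (l = -236817 + 31658 = -205159)
1/((356558 + V(u)) + l) = 1/((356558 - 251) - 205159) = 1/(356307 - 205159) = 1/151148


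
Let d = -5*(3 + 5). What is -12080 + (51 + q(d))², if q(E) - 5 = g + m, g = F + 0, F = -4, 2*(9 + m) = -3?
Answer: -41431/4 ≈ -10358.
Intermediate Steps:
m = -21/2 (m = -9 + (½)*(-3) = -9 - 3/2 = -21/2 ≈ -10.500)
d = -40 (d = -5*8 = -40)
g = -4 (g = -4 + 0 = -4)
q(E) = -19/2 (q(E) = 5 + (-4 - 21/2) = 5 - 29/2 = -19/2)
-12080 + (51 + q(d))² = -12080 + (51 - 19/2)² = -12080 + (83/2)² = -12080 + 6889/4 = -41431/4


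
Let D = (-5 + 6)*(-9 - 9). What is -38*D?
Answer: 684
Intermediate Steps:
D = -18 (D = 1*(-18) = -18)
-38*D = -38*(-18) = 684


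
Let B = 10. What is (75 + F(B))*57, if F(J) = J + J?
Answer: 5415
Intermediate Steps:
F(J) = 2*J
(75 + F(B))*57 = (75 + 2*10)*57 = (75 + 20)*57 = 95*57 = 5415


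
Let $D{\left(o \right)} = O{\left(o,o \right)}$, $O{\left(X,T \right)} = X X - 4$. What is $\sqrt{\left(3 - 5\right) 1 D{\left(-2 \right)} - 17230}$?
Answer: $i \sqrt{17230} \approx 131.26 i$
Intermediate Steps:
$O{\left(X,T \right)} = -4 + X^{2}$ ($O{\left(X,T \right)} = X^{2} - 4 = -4 + X^{2}$)
$D{\left(o \right)} = -4 + o^{2}$
$\sqrt{\left(3 - 5\right) 1 D{\left(-2 \right)} - 17230} = \sqrt{\left(3 - 5\right) 1 \left(-4 + \left(-2\right)^{2}\right) - 17230} = \sqrt{\left(-2\right) 1 \left(-4 + 4\right) - 17230} = \sqrt{\left(-2\right) 0 - 17230} = \sqrt{0 - 17230} = \sqrt{-17230} = i \sqrt{17230}$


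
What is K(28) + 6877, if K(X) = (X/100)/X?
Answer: 687701/100 ≈ 6877.0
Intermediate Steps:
K(X) = 1/100 (K(X) = (X*(1/100))/X = (X/100)/X = 1/100)
K(28) + 6877 = 1/100 + 6877 = 687701/100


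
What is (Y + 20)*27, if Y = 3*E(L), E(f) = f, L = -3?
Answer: 297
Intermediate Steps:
Y = -9 (Y = 3*(-3) = -9)
(Y + 20)*27 = (-9 + 20)*27 = 11*27 = 297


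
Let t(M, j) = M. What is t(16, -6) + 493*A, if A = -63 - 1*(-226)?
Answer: 80375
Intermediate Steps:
A = 163 (A = -63 + 226 = 163)
t(16, -6) + 493*A = 16 + 493*163 = 16 + 80359 = 80375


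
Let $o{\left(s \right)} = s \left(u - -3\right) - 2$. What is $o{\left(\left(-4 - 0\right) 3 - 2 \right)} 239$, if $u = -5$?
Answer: $6214$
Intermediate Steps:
$o{\left(s \right)} = -2 - 2 s$ ($o{\left(s \right)} = s \left(-5 - -3\right) - 2 = s \left(-5 + 3\right) - 2 = s \left(-2\right) - 2 = - 2 s - 2 = -2 - 2 s$)
$o{\left(\left(-4 - 0\right) 3 - 2 \right)} 239 = \left(-2 - 2 \left(\left(-4 - 0\right) 3 - 2\right)\right) 239 = \left(-2 - 2 \left(\left(-4 + 0\right) 3 - 2\right)\right) 239 = \left(-2 - 2 \left(\left(-4\right) 3 - 2\right)\right) 239 = \left(-2 - 2 \left(-12 - 2\right)\right) 239 = \left(-2 - -28\right) 239 = \left(-2 + 28\right) 239 = 26 \cdot 239 = 6214$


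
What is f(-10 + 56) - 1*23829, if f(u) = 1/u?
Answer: -1096133/46 ≈ -23829.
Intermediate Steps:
f(-10 + 56) - 1*23829 = 1/(-10 + 56) - 1*23829 = 1/46 - 23829 = -1096133/46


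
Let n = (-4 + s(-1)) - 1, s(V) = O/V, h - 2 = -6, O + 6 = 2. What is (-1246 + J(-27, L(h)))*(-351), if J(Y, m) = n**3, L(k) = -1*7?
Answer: 437697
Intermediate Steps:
O = -4 (O = -6 + 2 = -4)
h = -4 (h = 2 - 6 = -4)
s(V) = -4/V
L(k) = -7
n = -1 (n = (-4 - 4/(-1)) - 1 = (-4 - 4*(-1)) - 1 = (-4 + 4) - 1 = 0 - 1 = -1)
J(Y, m) = -1 (J(Y, m) = (-1)**3 = -1)
(-1246 + J(-27, L(h)))*(-351) = (-1246 - 1)*(-351) = -1247*(-351) = 437697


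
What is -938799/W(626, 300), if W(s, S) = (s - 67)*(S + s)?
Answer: -938799/517634 ≈ -1.8136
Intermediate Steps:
W(s, S) = (-67 + s)*(S + s)
-938799/W(626, 300) = -938799/(626**2 - 67*300 - 67*626 + 300*626) = -938799/(391876 - 20100 - 41942 + 187800) = -938799/517634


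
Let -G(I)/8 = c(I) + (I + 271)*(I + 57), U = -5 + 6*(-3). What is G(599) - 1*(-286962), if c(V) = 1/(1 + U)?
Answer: -47066774/11 ≈ -4.2788e+6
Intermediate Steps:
U = -23 (U = -5 - 18 = -23)
c(V) = -1/22 (c(V) = 1/(1 - 23) = 1/(-22) = -1/22)
G(I) = 4/11 - 8*(57 + I)*(271 + I) (G(I) = -8*(-1/22 + (I + 271)*(I + 57)) = -8*(-1/22 + (271 + I)*(57 + I)) = -8*(-1/22 + (57 + I)*(271 + I)) = 4/11 - 8*(57 + I)*(271 + I))
G(599) - 1*(-286962) = (-1359332/11 - 2624*599 - 8*599²) - 1*(-286962) = (-1359332/11 - 1571776 - 8*358801) + 286962 = (-1359332/11 - 1571776 - 2870408) + 286962 = -50223356/11 + 286962 = -47066774/11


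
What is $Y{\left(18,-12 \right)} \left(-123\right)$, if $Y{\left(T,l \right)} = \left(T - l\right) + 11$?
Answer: $-5043$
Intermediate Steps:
$Y{\left(T,l \right)} = 11 + T - l$
$Y{\left(18,-12 \right)} \left(-123\right) = \left(11 + 18 - -12\right) \left(-123\right) = \left(11 + 18 + 12\right) \left(-123\right) = 41 \left(-123\right) = -5043$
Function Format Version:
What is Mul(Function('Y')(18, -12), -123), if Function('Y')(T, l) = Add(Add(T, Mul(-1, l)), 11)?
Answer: -5043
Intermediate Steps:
Function('Y')(T, l) = Add(11, T, Mul(-1, l))
Mul(Function('Y')(18, -12), -123) = Mul(Add(11, 18, Mul(-1, -12)), -123) = Mul(Add(11, 18, 12), -123) = Mul(41, -123) = -5043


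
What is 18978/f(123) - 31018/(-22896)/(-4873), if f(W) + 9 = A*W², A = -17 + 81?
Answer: 38655264407/2000545475544 ≈ 0.019322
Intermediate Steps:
A = 64
f(W) = -9 + 64*W²
18978/f(123) - 31018/(-22896)/(-4873) = 18978/(-9 + 64*123²) - 31018/(-22896)/(-4873) = 18978/(-9 + 64*15129) - 31018*(-1/22896)*(-1/4873) = 18978/(-9 + 968256) + (15509/11448)*(-1/4873) = 18978/968247 - 15509/55786104 = 18978*(1/968247) - 15509/55786104 = 6326/322749 - 15509/55786104 = 38655264407/2000545475544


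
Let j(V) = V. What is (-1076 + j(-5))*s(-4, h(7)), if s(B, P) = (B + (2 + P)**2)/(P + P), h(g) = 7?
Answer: -11891/2 ≈ -5945.5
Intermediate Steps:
s(B, P) = (B + (2 + P)**2)/(2*P) (s(B, P) = (B + (2 + P)**2)/((2*P)) = (B + (2 + P)**2)*(1/(2*P)) = (B + (2 + P)**2)/(2*P))
(-1076 + j(-5))*s(-4, h(7)) = (-1076 - 5)*((1/2)*(-4 + (2 + 7)**2)/7) = -1081*(-4 + 9**2)/(2*7) = -1081*(-4 + 81)/(2*7) = -1081*77/(2*7) = -1081*11/2 = -11891/2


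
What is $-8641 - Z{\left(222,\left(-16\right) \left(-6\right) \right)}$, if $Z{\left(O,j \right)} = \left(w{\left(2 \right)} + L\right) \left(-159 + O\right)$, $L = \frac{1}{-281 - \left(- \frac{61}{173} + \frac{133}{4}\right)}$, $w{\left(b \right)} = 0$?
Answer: $- \frac{268132643}{31031} \approx -8640.8$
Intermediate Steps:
$L = - \frac{692}{217217}$ ($L = \frac{1}{-281 - \frac{22765}{692}} = \frac{1}{- \frac{217217}{692}} = - \frac{692}{217217} \approx -0.0031858$)
$Z{\left(O,j \right)} = \frac{110028}{217217} - \frac{692 O}{217217}$ ($Z{\left(O,j \right)} = \left(0 - \frac{692}{217217}\right) \left(-159 + O\right) = - \frac{692 \left(-159 + O\right)}{217217} = \frac{110028}{217217} - \frac{692 O}{217217}$)
$-8641 - Z{\left(222,\left(-16\right) \left(-6\right) \right)} = -8641 - \left(\frac{110028}{217217} - \frac{153624}{217217}\right) = -8641 - - \frac{6228}{31031} = -8641 + \frac{6228}{31031} = - \frac{268132643}{31031}$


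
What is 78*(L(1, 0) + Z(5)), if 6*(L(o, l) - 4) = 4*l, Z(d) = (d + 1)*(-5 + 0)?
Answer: -2028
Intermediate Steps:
Z(d) = -5 - 5*d (Z(d) = (1 + d)*(-5) = -5 - 5*d)
L(o, l) = 4 + 2*l/3 (L(o, l) = 4 + (4*l)/6 = 4 + 2*l/3)
78*(L(1, 0) + Z(5)) = 78*((4 + (⅔)*0) + (-5 - 5*5)) = 78*((4 + 0) + (-5 - 25)) = 78*(4 - 30) = 78*(-26) = -2028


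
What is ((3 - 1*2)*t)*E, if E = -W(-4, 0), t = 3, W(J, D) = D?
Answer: 0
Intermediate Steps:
E = 0 (E = -1*0 = 0)
((3 - 1*2)*t)*E = ((3 - 1*2)*3)*0 = ((3 - 2)*3)*0 = (1*3)*0 = 3*0 = 0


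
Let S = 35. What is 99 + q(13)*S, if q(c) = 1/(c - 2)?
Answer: 1124/11 ≈ 102.18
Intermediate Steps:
q(c) = 1/(-2 + c)
99 + q(13)*S = 99 + 35/(-2 + 13) = 99 + 35/11 = 1124/11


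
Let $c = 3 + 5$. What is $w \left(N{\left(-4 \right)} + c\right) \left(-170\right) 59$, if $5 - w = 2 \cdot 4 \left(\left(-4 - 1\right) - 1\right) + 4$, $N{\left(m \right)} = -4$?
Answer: $-1965880$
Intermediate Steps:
$w = 49$ ($w = 5 - \left(2 \cdot 4 \left(\left(-4 - 1\right) - 1\right) + 4\right) = 5 - \left(2 \cdot 4 \left(-5 - 1\right) + 4\right) = 5 - \left(2 \cdot 4 \left(-6\right) + 4\right) = 5 - \left(2 \left(-24\right) + 4\right) = 5 - \left(-48 + 4\right) = 5 - -44 = 5 + 44 = 49$)
$c = 8$
$w \left(N{\left(-4 \right)} + c\right) \left(-170\right) 59 = 49 \left(-4 + 8\right) \left(-170\right) 59 = 49 \cdot 4 \left(-170\right) 59 = 196 \left(-170\right) 59 = \left(-33320\right) 59 = -1965880$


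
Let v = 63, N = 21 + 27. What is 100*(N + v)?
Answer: 11100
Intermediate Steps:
N = 48
100*(N + v) = 100*(48 + 63) = 100*111 = 11100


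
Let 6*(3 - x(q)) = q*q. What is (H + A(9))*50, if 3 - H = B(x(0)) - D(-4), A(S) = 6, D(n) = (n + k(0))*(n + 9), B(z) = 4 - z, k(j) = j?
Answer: -600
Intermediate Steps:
x(q) = 3 - q**2/6 (x(q) = 3 - q*q/6 = 3 - q**2/6)
D(n) = n*(9 + n) (D(n) = (n + 0)*(n + 9) = n*(9 + n))
H = -18 (H = 3 - ((4 - (3 - 1/6*0**2)) - (-4)*(9 - 4)) = 3 - ((4 - (3 - 1/6*0)) - (-4)*5) = 3 - ((4 - (3 + 0)) - 1*(-20)) = 3 - ((4 - 1*3) + 20) = 3 - ((4 - 3) + 20) = 3 - (1 + 20) = 3 - 1*21 = 3 - 21 = -18)
(H + A(9))*50 = (-18 + 6)*50 = -12*50 = -600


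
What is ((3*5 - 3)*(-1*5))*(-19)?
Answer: 1140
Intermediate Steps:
((3*5 - 3)*(-1*5))*(-19) = ((15 - 3)*(-5))*(-19) = (12*(-5))*(-19) = -60*(-19) = 1140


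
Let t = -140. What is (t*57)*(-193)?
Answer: 1540140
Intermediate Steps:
(t*57)*(-193) = -140*57*(-193) = -7980*(-193) = 1540140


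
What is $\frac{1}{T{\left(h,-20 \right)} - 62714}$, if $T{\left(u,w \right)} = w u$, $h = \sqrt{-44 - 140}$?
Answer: $\frac{i}{2 \left(- 31357 i + 20 \sqrt{46}\right)} \approx -1.5945 \cdot 10^{-5} + 6.8977 \cdot 10^{-8} i$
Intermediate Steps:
$h = 2 i \sqrt{46}$ ($h = \sqrt{-184} = 2 i \sqrt{46} \approx 13.565 i$)
$T{\left(u,w \right)} = u w$
$\frac{1}{T{\left(h,-20 \right)} - 62714} = \frac{1}{2 i \sqrt{46} \left(-20\right) - 62714} = \frac{1}{- 40 i \sqrt{46} - 62714} = \frac{1}{-62714 - 40 i \sqrt{46}}$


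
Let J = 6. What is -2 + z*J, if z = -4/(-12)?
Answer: 0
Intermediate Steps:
z = ⅓ (z = -4*(-1/12) = ⅓ ≈ 0.33333)
-2 + z*J = -2 + (⅓)*6 = -2 + 2 = 0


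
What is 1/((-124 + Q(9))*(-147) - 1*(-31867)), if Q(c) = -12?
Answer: 1/51859 ≈ 1.9283e-5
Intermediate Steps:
1/((-124 + Q(9))*(-147) - 1*(-31867)) = 1/((-124 - 12)*(-147) - 1*(-31867)) = 1/(-136*(-147) + 31867) = 1/(19992 + 31867) = 1/51859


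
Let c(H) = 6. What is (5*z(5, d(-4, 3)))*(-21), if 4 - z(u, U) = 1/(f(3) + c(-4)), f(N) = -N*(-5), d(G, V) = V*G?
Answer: -415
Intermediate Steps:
d(G, V) = G*V
f(N) = 5*N (f(N) = -(-5)*N = 5*N)
z(u, U) = 83/21 (z(u, U) = 4 - 1/(5*3 + 6) = 4 - 1/(15 + 6) = 4 - 1/21 = 83/21)
(5*z(5, d(-4, 3)))*(-21) = (5*(83/21))*(-21) = (415/21)*(-21) = -415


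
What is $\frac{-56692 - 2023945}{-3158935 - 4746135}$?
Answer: $\frac{2080637}{7905070} \approx 0.2632$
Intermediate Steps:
$\frac{-56692 - 2023945}{-3158935 - 4746135} = - \frac{2080637}{-7905070} = \left(-2080637\right) \left(- \frac{1}{7905070}\right) = \frac{2080637}{7905070}$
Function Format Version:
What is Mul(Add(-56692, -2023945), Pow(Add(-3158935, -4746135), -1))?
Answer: Rational(2080637, 7905070) ≈ 0.26320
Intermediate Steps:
Mul(Add(-56692, -2023945), Pow(Add(-3158935, -4746135), -1)) = Mul(-2080637, Pow(-7905070, -1)) = Mul(-2080637, Rational(-1, 7905070)) = Rational(2080637, 7905070)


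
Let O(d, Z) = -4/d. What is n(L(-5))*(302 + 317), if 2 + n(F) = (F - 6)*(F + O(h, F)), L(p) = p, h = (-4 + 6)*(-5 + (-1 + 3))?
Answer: 84803/3 ≈ 28268.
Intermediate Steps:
h = -6 (h = 2*(-5 + 2) = 2*(-3) = -6)
n(F) = -2 + (-6 + F)*(2/3 + F) (n(F) = -2 + (F - 6)*(F - 4/(-6)) = -2 + (-6 + F)*(F - 4*(-1/6)) = -2 + (-6 + F)*(F + 2/3) = -2 + (-6 + F)*(2/3 + F))
n(L(-5))*(302 + 317) = (-6 + (-5)**2 - 16/3*(-5))*(302 + 317) = (-6 + 25 + 80/3)*619 = (137/3)*619 = 84803/3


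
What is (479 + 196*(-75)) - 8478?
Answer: -22699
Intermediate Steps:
(479 + 196*(-75)) - 8478 = (479 - 14700) - 8478 = -14221 - 8478 = -22699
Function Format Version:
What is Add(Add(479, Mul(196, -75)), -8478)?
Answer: -22699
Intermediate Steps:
Add(Add(479, Mul(196, -75)), -8478) = Add(Add(479, -14700), -8478) = Add(-14221, -8478) = -22699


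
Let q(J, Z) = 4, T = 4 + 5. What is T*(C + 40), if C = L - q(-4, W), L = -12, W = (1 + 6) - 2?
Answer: 216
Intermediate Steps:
W = 5 (W = 7 - 2 = 5)
T = 9
C = -16 (C = -12 - 1*4 = -12 - 4 = -16)
T*(C + 40) = 9*(-16 + 40) = 9*24 = 216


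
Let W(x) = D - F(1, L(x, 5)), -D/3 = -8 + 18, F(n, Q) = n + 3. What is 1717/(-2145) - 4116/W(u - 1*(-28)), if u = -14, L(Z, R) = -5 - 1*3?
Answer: 4385221/36465 ≈ 120.26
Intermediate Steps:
L(Z, R) = -8 (L(Z, R) = -5 - 3 = -8)
F(n, Q) = 3 + n
D = -30 (D = -3*(-8 + 18) = -3*10 = -30)
W(x) = -34 (W(x) = -30 - (3 + 1) = -30 - 1*4 = -30 - 4 = -34)
1717/(-2145) - 4116/W(u - 1*(-28)) = 1717/(-2145) - 4116/(-34) = 1717*(-1/2145) - 4116*(-1/34) = -1717/2145 + 2058/17 = 4385221/36465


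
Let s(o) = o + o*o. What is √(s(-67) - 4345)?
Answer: √77 ≈ 8.7750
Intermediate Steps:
s(o) = o + o²
√(s(-67) - 4345) = √(-67*(1 - 67) - 4345) = √(-67*(-66) - 4345) = √(4422 - 4345) = √77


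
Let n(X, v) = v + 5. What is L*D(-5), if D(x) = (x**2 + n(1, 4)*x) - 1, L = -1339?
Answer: 28119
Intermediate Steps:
n(X, v) = 5 + v
D(x) = -1 + x**2 + 9*x (D(x) = (x**2 + (5 + 4)*x) - 1 = (x**2 + 9*x) - 1 = -1 + x**2 + 9*x)
L*D(-5) = -1339*(-1 + (-5)**2 + 9*(-5)) = -1339*(-1 + 25 - 45) = -1339*(-21) = 28119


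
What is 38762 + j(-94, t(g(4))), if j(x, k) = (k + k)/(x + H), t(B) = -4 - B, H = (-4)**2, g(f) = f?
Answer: 1511726/39 ≈ 38762.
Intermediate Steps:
H = 16
j(x, k) = 2*k/(16 + x) (j(x, k) = (k + k)/(x + 16) = (2*k)/(16 + x) = 2*k/(16 + x))
38762 + j(-94, t(g(4))) = 38762 + 2*(-4 - 1*4)/(16 - 94) = 38762 + 2*(-4 - 4)/(-78) = 38762 + 2*(-8)*(-1/78) = 38762 + 8/39 = 1511726/39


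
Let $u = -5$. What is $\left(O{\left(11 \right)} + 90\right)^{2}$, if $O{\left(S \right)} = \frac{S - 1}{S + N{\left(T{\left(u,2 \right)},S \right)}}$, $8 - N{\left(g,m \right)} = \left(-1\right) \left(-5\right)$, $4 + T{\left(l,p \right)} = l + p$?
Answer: $\frac{403225}{49} \approx 8229.1$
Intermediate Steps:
$T{\left(l,p \right)} = -4 + l + p$ ($T{\left(l,p \right)} = -4 + \left(l + p\right) = -4 + l + p$)
$N{\left(g,m \right)} = 3$ ($N{\left(g,m \right)} = 8 - \left(-1\right) \left(-5\right) = 8 - 5 = 3$)
$O{\left(S \right)} = \frac{-1 + S}{3 + S}$ ($O{\left(S \right)} = \frac{S - 1}{S + 3} = \frac{-1 + S}{3 + S}$)
$\left(O{\left(11 \right)} + 90\right)^{2} = \left(\frac{-1 + 11}{3 + 11} + 90\right)^{2} = \left(\frac{1}{14} \cdot 10 + 90\right)^{2} = \left(\frac{5}{7} + 90\right)^{2} = \left(\frac{635}{7}\right)^{2} = \frac{403225}{49}$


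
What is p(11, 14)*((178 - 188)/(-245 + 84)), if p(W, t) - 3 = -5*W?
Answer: -520/161 ≈ -3.2298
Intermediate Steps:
p(W, t) = 3 - 5*W
p(11, 14)*((178 - 188)/(-245 + 84)) = (3 - 5*11)*((178 - 188)/(-245 + 84)) = (3 - 55)*(-10/(-161)) = -(-520)*(-1)/161 = -52*10/161 = -520/161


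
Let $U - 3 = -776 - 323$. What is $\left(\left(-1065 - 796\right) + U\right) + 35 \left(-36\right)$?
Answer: $-4217$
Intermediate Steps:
$U = -1096$ ($U = 3 - 1099 = -1096$)
$\left(\left(-1065 - 796\right) + U\right) + 35 \left(-36\right) = \left(\left(-1065 - 796\right) - 1096\right) + 35 \left(-36\right) = \left(\left(-1065 - 796\right) - 1096\right) - 1260 = \left(-1861 - 1096\right) - 1260 = -2957 - 1260 = -4217$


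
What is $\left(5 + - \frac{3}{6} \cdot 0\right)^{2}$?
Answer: $25$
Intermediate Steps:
$\left(5 + - \frac{3}{6} \cdot 0\right)^{2} = \left(5 + \left(-3\right) \frac{1}{6} \cdot 0\right)^{2} = \left(5 - 0\right)^{2} = \left(5 + 0\right)^{2} = 5^{2} = 25$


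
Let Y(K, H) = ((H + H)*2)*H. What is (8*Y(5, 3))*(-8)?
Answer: -2304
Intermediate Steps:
Y(K, H) = 4*H² (Y(K, H) = ((2*H)*2)*H = (4*H)*H = 4*H²)
(8*Y(5, 3))*(-8) = (8*(4*3²))*(-8) = (8*(4*9))*(-8) = (8*36)*(-8) = 288*(-8) = -2304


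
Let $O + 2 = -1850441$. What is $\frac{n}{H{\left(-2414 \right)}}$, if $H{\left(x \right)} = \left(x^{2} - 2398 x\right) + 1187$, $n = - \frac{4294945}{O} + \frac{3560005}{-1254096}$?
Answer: $- \frac{240262597499}{5391923859419036688} \approx -4.456 \cdot 10^{-8}$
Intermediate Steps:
$O = -1850443$ ($O = -2 - 1850441 = -1850443$)
$n = - \frac{1201312987495}{2320633164528}$ ($n = - \frac{4294945}{-1850443} + \frac{3560005}{-1254096} = \left(-4294945\right) \left(- \frac{1}{1850443}\right) + 3560005 \left(- \frac{1}{1254096}\right) = \frac{4294945}{1850443} - \frac{3560005}{1254096} = - \frac{1201312987495}{2320633164528} \approx -0.51767$)
$H{\left(x \right)} = 1187 + x^{2} - 2398 x$
$\frac{n}{H{\left(-2414 \right)}} = - \frac{1201312987495}{2320633164528 \left(1187 + \left(-2414\right)^{2} - -5788772\right)} = - \frac{1201312987495}{2320633164528 \left(1187 + 5827396 + 5788772\right)} = - \frac{1201312987495}{2320633164528 \cdot 11617355} = \left(- \frac{1201312987495}{2320633164528}\right) \frac{1}{11617355} = - \frac{240262597499}{5391923859419036688}$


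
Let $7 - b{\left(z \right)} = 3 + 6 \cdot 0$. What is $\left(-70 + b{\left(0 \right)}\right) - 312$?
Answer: $-378$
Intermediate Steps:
$b{\left(z \right)} = 4$ ($b{\left(z \right)} = 7 - \left(3 + 6 \cdot 0\right) = 7 - \left(3 + 0\right) = 7 - 3 = 4$)
$\left(-70 + b{\left(0 \right)}\right) - 312 = \left(-70 + 4\right) - 312 = -66 - 312 = -378$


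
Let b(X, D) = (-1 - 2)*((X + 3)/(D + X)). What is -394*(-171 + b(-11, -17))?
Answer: 473982/7 ≈ 67712.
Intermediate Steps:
b(X, D) = -3*(3 + X)/(D + X)
-394*(-171 + b(-11, -17)) = -394*(-171 + 3*(-3 - 1*(-11))/(-17 - 11)) = -394*(-171 + 3*(-3 + 11)/(-28)) = -394*(-171 + 3*(-1/28)*8) = -394*(-171 - 6/7) = -394*(-1203/7) = 473982/7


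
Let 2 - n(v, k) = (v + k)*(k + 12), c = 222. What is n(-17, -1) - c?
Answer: -22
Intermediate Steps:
n(v, k) = 2 - (12 + k)*(k + v) (n(v, k) = 2 - (v + k)*(k + 12) = 2 - (k + v)*(12 + k) = 2 - (12 + k)*(k + v))
n(-17, -1) - c = (2 - 1*(-1)² - 12*(-1) - 12*(-17) - 1*(-1)*(-17)) - 1*222 = (2 - 1*1 + 12 + 204 - 17) - 222 = (2 - 1 + 12 + 204 - 17) - 222 = 200 - 222 = -22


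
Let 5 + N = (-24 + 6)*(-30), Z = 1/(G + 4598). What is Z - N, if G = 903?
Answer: -2943034/5501 ≈ -535.00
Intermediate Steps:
Z = 1/5501 (Z = 1/(903 + 4598) = 1/5501 ≈ 0.00018179)
N = 535 (N = -5 + (-24 + 6)*(-30) = -5 - 18*(-30) = -5 + 540 = 535)
Z - N = 1/5501 - 1*535 = 1/5501 - 535 = -2943034/5501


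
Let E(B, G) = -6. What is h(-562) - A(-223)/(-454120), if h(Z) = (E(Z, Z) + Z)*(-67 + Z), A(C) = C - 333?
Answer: 40561090021/113530 ≈ 3.5727e+5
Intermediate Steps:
A(C) = -333 + C
h(Z) = (-67 + Z)*(-6 + Z) (h(Z) = (-6 + Z)*(-67 + Z) = (-67 + Z)*(-6 + Z))
h(-562) - A(-223)/(-454120) = (402 + (-562)² - 73*(-562)) - (-333 - 223)/(-454120) = (402 + 315844 + 41026) - (-556)*(-1)/454120 = 357272 - 1*139/113530 = 357272 - 139/113530 = 40561090021/113530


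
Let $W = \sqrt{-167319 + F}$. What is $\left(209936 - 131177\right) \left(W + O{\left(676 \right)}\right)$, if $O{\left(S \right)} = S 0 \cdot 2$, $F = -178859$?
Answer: $78759 i \sqrt{346178} \approx 4.6339 \cdot 10^{7} i$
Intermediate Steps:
$O{\left(S \right)} = 0$ ($O{\left(S \right)} = 0 \cdot 2 = 0$)
$W = i \sqrt{346178}$ ($W = \sqrt{-167319 - 178859} = \sqrt{-346178} = i \sqrt{346178} \approx 588.37 i$)
$\left(209936 - 131177\right) \left(W + O{\left(676 \right)}\right) = \left(209936 - 131177\right) \left(i \sqrt{346178} + 0\right) = 78759 i \sqrt{346178}$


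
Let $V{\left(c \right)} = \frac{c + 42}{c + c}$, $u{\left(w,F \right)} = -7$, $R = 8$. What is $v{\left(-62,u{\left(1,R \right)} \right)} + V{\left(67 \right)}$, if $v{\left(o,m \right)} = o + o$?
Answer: $- \frac{16507}{134} \approx -123.19$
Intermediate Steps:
$v{\left(o,m \right)} = 2 o$
$V{\left(c \right)} = \frac{42 + c}{2 c}$
$v{\left(-62,u{\left(1,R \right)} \right)} + V{\left(67 \right)} = 2 \left(-62\right) + \frac{42 + 67}{2 \cdot 67} = -124 + \frac{1}{2} \cdot \frac{1}{67} \cdot 109 = -124 + \frac{109}{134} = - \frac{16507}{134}$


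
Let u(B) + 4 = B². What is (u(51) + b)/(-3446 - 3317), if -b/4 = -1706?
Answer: -9421/6763 ≈ -1.3930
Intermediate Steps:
u(B) = -4 + B²
b = 6824 (b = -4*(-1706) = 6824)
(u(51) + b)/(-3446 - 3317) = ((-4 + 51²) + 6824)/(-3446 - 3317) = ((-4 + 2601) + 6824)/(-6763) = (2597 + 6824)*(-1/6763) = 9421*(-1/6763) = -9421/6763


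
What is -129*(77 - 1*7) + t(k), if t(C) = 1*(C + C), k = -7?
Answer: -9044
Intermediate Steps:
t(C) = 2*C (t(C) = 1*(2*C) = 2*C)
-129*(77 - 1*7) + t(k) = -129*(77 - 1*7) + 2*(-7) = -129*(77 - 7) - 14 = -129*70 - 14 = -9030 - 14 = -9044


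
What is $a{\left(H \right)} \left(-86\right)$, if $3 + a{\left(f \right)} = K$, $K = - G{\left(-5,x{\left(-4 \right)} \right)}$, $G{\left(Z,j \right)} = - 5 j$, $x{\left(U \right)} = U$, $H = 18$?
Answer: $1978$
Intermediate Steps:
$K = -20$ ($K = - \left(-5\right) \left(-4\right) = \left(-1\right) 20 = -20$)
$a{\left(f \right)} = -23$ ($a{\left(f \right)} = -3 - 20 = -23$)
$a{\left(H \right)} \left(-86\right) = \left(-23\right) \left(-86\right) = 1978$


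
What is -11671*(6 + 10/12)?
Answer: -478511/6 ≈ -79752.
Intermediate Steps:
-11671*(6 + 10/12) = -11671*(6 + (1/12)*10) = -11671*(6 + 5/6) = -11671*41/6 = -478511/6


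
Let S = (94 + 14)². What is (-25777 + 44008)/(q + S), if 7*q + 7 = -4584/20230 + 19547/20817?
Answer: 26871540245235/17190801855496 ≈ 1.5631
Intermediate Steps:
S = 11664 (S = 108² = 11664)
q = -1323942344/1473947685 (q = -1 + (-4584/20230 + 19547/20817)/7 = -1 + (-4584*1/20230 + 19547*(1/20817))/7 = -1 + (-2292/10115 + 19547/20817)/7 = -1 + (⅐)*(150005341/210563955) = -1 + 150005341/1473947685 = -1323942344/1473947685 ≈ -0.89823)
(-25777 + 44008)/(q + S) = (-25777 + 44008)/(-1323942344/1473947685 + 11664) = 18231/(17190801855496/1473947685) = 18231*(1473947685/17190801855496) = 26871540245235/17190801855496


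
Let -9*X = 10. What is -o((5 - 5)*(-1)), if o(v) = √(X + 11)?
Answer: -√89/3 ≈ -3.1447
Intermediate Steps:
X = -10/9 (X = -⅑*10 = -10/9 ≈ -1.1111)
o(v) = √89/3 (o(v) = √(-10/9 + 11) = √(89/9) = √89/3)
-o((5 - 5)*(-1)) = -√89/3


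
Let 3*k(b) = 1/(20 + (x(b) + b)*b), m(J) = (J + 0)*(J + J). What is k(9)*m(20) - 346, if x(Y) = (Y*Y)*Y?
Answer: -3457178/9993 ≈ -345.96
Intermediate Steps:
x(Y) = Y**3 (x(Y) = Y**2*Y = Y**3)
m(J) = 2*J**2 (m(J) = J*(2*J) = 2*J**2)
k(b) = 1/(3*(20 + b*(b + b**3))) (k(b) = 1/(3*(20 + (b**3 + b)*b)) = 1/(3*(20 + (b + b**3)*b)) = 1/(3*(20 + b*(b + b**3))))
k(9)*m(20) - 346 = (1/(3*(20 + 9**2 + 9**4)))*(2*20**2) - 346 = (1/(3*(20 + 81 + 6561)))*(2*400) - 346 = ((1/3)/6662)*800 - 346 = ((1/3)*(1/6662))*800 - 346 = (1/19986)*800 - 346 = 400/9993 - 346 = -3457178/9993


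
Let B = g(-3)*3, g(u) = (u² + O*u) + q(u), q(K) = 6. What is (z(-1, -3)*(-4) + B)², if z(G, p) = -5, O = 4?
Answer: 841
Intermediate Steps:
g(u) = 6 + u² + 4*u (g(u) = (u² + 4*u) + 6 = 6 + u² + 4*u)
B = 9 (B = (6 + (-3)² + 4*(-3))*3 = (6 + 9 - 12)*3 = 3*3 = 9)
(z(-1, -3)*(-4) + B)² = (-5*(-4) + 9)² = (20 + 9)² = 29² = 841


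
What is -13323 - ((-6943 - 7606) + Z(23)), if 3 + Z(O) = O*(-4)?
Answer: 1321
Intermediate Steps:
Z(O) = -3 - 4*O (Z(O) = -3 + O*(-4) = -3 - 4*O)
-13323 - ((-6943 - 7606) + Z(23)) = -13323 - ((-6943 - 7606) + (-3 - 4*23)) = -13323 - (-14549 + (-3 - 92)) = -13323 - (-14549 - 95) = -13323 - 1*(-14644) = -13323 + 14644 = 1321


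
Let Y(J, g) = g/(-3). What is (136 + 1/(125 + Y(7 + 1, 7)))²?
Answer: 2505102601/135424 ≈ 18498.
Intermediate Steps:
Y(J, g) = -g/3 (Y(J, g) = g*(-⅓) = -g/3)
(136 + 1/(125 + Y(7 + 1, 7)))² = (136 + 1/(125 - ⅓*7))² = (136 + 1/(125 - 7/3))² = (136 + 1/(368/3))² = (136 + 3/368)² = (50051/368)² = 2505102601/135424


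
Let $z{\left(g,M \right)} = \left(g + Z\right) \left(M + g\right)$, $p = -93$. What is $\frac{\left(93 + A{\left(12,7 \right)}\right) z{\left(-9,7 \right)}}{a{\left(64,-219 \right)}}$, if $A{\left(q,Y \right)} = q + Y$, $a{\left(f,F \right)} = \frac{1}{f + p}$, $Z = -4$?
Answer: $-84448$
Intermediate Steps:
$z{\left(g,M \right)} = \left(-4 + g\right) \left(M + g\right)$ ($z{\left(g,M \right)} = \left(g - 4\right) \left(M + g\right) = \left(-4 + g\right) \left(M + g\right)$)
$a{\left(f,F \right)} = \frac{1}{-93 + f}$ ($a{\left(f,F \right)} = \frac{1}{f - 93} = \frac{1}{-93 + f}$)
$A{\left(q,Y \right)} = Y + q$
$\frac{\left(93 + A{\left(12,7 \right)}\right) z{\left(-9,7 \right)}}{a{\left(64,-219 \right)}} = \frac{\left(93 + \left(7 + 12\right)\right) \left(\left(-9\right)^{2} - 28 - -36 + 7 \left(-9\right)\right)}{\frac{1}{-93 + 64}} = \frac{\left(93 + 19\right) \left(81 - 28 + 36 - 63\right)}{\frac{1}{-29}} = \frac{112 \cdot 26}{- \frac{1}{29}} = 2912 \left(-29\right) = -84448$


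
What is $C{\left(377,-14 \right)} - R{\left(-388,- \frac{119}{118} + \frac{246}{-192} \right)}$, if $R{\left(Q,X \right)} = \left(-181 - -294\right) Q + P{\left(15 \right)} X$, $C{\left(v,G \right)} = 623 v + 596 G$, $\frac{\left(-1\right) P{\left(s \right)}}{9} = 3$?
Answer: $\frac{510343727}{1888} \approx 2.7031 \cdot 10^{5}$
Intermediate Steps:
$P{\left(s \right)} = -27$ ($P{\left(s \right)} = \left(-9\right) 3 = -27$)
$C{\left(v,G \right)} = 596 G + 623 v$
$R{\left(Q,X \right)} = - 27 X + 113 Q$ ($R{\left(Q,X \right)} = \left(-181 - -294\right) Q - 27 X = \left(-181 + 294\right) Q - 27 X = 113 Q - 27 X = - 27 X + 113 Q$)
$C{\left(377,-14 \right)} - R{\left(-388,- \frac{119}{118} + \frac{246}{-192} \right)} = \left(596 \left(-14\right) + 623 \cdot 377\right) - \left(- 27 \left(- \frac{119}{118} + \frac{246}{-192}\right) + 113 \left(-388\right)\right) = \left(-8344 + 234871\right) - \left(- 27 \left(\left(-119\right) \frac{1}{118} + 246 \left(- \frac{1}{192}\right)\right) - 43844\right) = 226527 - \left(- 27 \left(- \frac{119}{118} - \frac{41}{32}\right) - 43844\right) = 226527 - \left(\left(-27\right) \left(- \frac{4323}{1888}\right) - 43844\right) = 226527 - \left(\frac{116721}{1888} - 43844\right) = 226527 - - \frac{82660751}{1888} = 226527 + \frac{82660751}{1888} = \frac{510343727}{1888}$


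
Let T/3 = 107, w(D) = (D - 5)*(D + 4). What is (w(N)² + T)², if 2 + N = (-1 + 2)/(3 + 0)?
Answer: 2079451201/6561 ≈ 3.1694e+5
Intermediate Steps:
N = -5/3 (N = -2 + (-1 + 2)/(3 + 0) = -2 + 1/3 = -2 + 1*(⅓) = -2 + ⅓ = -5/3 ≈ -1.6667)
w(D) = (-5 + D)*(4 + D)
T = 321 (T = 3*107 = 321)
(w(N)² + T)² = ((-20 + (-5/3)² - 1*(-5/3))² + 321)² = ((-20 + 25/9 + 5/3)² + 321)² = ((-140/9)² + 321)² = (19600/81 + 321)² = (45601/81)² = 2079451201/6561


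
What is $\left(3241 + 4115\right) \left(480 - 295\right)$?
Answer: $1360860$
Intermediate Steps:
$\left(3241 + 4115\right) \left(480 - 295\right) = 7356 \cdot 185 = 1360860$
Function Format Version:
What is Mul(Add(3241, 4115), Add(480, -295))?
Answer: 1360860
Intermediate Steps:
Mul(Add(3241, 4115), Add(480, -295)) = Mul(7356, 185) = 1360860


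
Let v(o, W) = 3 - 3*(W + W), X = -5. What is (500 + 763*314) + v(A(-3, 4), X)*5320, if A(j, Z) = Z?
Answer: 415642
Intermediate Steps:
v(o, W) = 3 - 6*W (v(o, W) = 3 - 3*2*W = 3 - 6*W)
(500 + 763*314) + v(A(-3, 4), X)*5320 = (500 + 763*314) + (3 - 6*(-5))*5320 = (500 + 239582) + (3 + 30)*5320 = 240082 + 33*5320 = 240082 + 175560 = 415642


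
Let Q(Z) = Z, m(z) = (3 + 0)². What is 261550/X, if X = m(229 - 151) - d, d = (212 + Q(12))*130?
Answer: -261550/29111 ≈ -8.9846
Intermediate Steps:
m(z) = 9 (m(z) = 3² = 9)
d = 29120 (d = (212 + 12)*130 = 224*130 = 29120)
X = -29111 (X = 9 - 1*29120 = 9 - 29120 = -29111)
261550/X = 261550/(-29111) = 261550*(-1/29111) = -261550/29111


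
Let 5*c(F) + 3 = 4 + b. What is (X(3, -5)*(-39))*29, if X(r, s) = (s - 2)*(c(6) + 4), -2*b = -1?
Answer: 340431/10 ≈ 34043.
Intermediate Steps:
b = ½ (b = -½*(-1) = ½ ≈ 0.50000)
c(F) = 3/10 (c(F) = -⅗ + (4 + ½)/5 = -⅗ + (⅕)*(9/2) = -⅗ + 9/10 = 3/10)
X(r, s) = -43/5 + 43*s/10 (X(r, s) = (s - 2)*(3/10 + 4) = (-2 + s)*(43/10) = -43/5 + 43*s/10)
(X(3, -5)*(-39))*29 = ((-43/5 + (43/10)*(-5))*(-39))*29 = ((-43/5 - 43/2)*(-39))*29 = -301/10*(-39)*29 = (11739/10)*29 = 340431/10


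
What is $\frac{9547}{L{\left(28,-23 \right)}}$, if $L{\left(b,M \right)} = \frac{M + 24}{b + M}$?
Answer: $47735$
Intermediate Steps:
$L{\left(b,M \right)} = \frac{24 + M}{M + b}$
$\frac{9547}{L{\left(28,-23 \right)}} = \frac{9547}{\frac{1}{-23 + 28} \left(24 - 23\right)} = \frac{9547}{\frac{1}{5} \cdot 1} = 9547 \frac{1}{\frac{1}{5}} = 9547 \cdot 5 = 47735$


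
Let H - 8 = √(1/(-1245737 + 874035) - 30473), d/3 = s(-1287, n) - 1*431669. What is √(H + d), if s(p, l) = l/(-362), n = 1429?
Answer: √(-5861656303289488470850 + 12177329222*I*√4210222108719994)/67278062 ≈ 0.076699 + 1138.0*I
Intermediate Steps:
s(p, l) = -l/362 (s(p, l) = l*(-1/362) = -l/362)
d = -468796821/362 (d = 3*(-1/362*1429 - 1*431669) = 3*(-1429/362 - 431669) = 3*(-156265607/362) = -468796821/362 ≈ -1.2950e+6)
H = 8 + I*√4210222108719994/371702 (H = 8 + √(1/(-1245737 + 874035) - 30473) = 8 + √(1/(-371702) - 30473) = 8 + √(-1/371702 - 30473) = 8 + √(-11326875047/371702) = 8 + I*√4210222108719994/371702 ≈ 8.0 + 174.57*I)
√(H + d) = √((8 + I*√4210222108719994/371702) - 468796821/362) = √(-468793925/362 + I*√4210222108719994/371702)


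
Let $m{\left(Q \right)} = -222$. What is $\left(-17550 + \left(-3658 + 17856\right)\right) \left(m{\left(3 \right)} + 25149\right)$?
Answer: $-83555304$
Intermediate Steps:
$\left(-17550 + \left(-3658 + 17856\right)\right) \left(m{\left(3 \right)} + 25149\right) = \left(-17550 + \left(-3658 + 17856\right)\right) \left(-222 + 25149\right) = \left(-17550 + 14198\right) 24927 = \left(-3352\right) 24927 = -83555304$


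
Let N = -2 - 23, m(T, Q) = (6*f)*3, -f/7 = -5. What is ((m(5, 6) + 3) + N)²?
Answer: 369664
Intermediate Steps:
f = 35 (f = -7*(-5) = 35)
m(T, Q) = 630 (m(T, Q) = (6*35)*3 = 210*3 = 630)
N = -25
((m(5, 6) + 3) + N)² = ((630 + 3) - 25)² = (633 - 25)² = 608² = 369664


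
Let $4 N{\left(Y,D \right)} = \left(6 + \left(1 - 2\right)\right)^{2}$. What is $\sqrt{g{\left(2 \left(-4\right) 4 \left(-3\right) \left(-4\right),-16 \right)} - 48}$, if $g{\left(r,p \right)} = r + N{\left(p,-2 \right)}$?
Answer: $\frac{i \sqrt{1703}}{2} \approx 20.634 i$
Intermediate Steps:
$N{\left(Y,D \right)} = \frac{25}{4}$ ($N{\left(Y,D \right)} = \frac{\left(6 + \left(1 - 2\right)\right)^{2}}{4} = \frac{\left(6 - 1\right)^{2}}{4} = \frac{5^{2}}{4} = \frac{1}{4} \cdot 25 = \frac{25}{4}$)
$g{\left(r,p \right)} = \frac{25}{4} + r$ ($g{\left(r,p \right)} = r + \frac{25}{4} = \frac{25}{4} + r$)
$\sqrt{g{\left(2 \left(-4\right) 4 \left(-3\right) \left(-4\right),-16 \right)} - 48} = \sqrt{\left(\frac{25}{4} + 2 \left(-4\right) 4 \left(-3\right) \left(-4\right)\right) - 48} = \sqrt{\left(\frac{25}{4} - 8 \left(\left(-12\right) \left(-4\right)\right)\right) - 48} = \sqrt{\left(\frac{25}{4} - 384\right) - 48} = \sqrt{- \frac{1511}{4} - 48} = \sqrt{- \frac{1703}{4}} = \frac{i \sqrt{1703}}{2}$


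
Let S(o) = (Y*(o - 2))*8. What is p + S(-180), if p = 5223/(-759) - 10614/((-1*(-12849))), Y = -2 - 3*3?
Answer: 17346569767/1083599 ≈ 16008.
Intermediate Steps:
Y = -11 (Y = -2 - 9 = -11)
p = -8351817/1083599 (p = 5223*(-1/759) - 10614/12849 = -1741/253 - 10614*1/12849 = -1741/253 - 3538/4283 = -8351817/1083599 ≈ -7.7075)
S(o) = 176 - 88*o (S(o) = -11*(o - 2)*8 = -11*(-2 + o)*8 = (22 - 11*o)*8 = 176 - 88*o)
p + S(-180) = -8351817/1083599 + (176 - 88*(-180)) = -8351817/1083599 + (176 + 15840) = -8351817/1083599 + 16016 = 17346569767/1083599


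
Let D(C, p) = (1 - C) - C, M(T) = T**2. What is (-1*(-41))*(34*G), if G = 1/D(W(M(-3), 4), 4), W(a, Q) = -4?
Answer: 1394/9 ≈ 154.89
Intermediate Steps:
D(C, p) = 1 - 2*C
G = 1/9 (G = 1/(1 - 2*(-4)) = 1/(1 + 8) = 1/9 ≈ 0.11111)
(-1*(-41))*(34*G) = (-1*(-41))*(34*(1/9)) = 41*(34/9) = 1394/9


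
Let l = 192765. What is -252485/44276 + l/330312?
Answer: -6238663515/1218741176 ≈ -5.1189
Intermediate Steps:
-252485/44276 + l/330312 = -252485/44276 + 192765/330312 = -252485*1/44276 + 192765*(1/330312) = -252485/44276 + 64255/110104 = -6238663515/1218741176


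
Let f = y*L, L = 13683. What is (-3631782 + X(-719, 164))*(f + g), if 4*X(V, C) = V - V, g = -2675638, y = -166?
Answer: 17966483662512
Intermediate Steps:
X(V, C) = 0 (X(V, C) = (V - V)/4 = (1/4)*0 = 0)
f = -2271378 (f = -166*13683 = -2271378)
(-3631782 + X(-719, 164))*(f + g) = (-3631782 + 0)*(-2271378 - 2675638) = -3631782*(-4947016) = 17966483662512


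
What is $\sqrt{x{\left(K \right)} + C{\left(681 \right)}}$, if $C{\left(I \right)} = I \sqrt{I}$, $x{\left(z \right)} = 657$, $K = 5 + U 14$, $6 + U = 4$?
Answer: $\sqrt{657 + 681 \sqrt{681}} \approx 135.75$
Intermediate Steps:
$U = -2$ ($U = -6 + 4 = -2$)
$K = -23$ ($K = 5 - 28 = -23$)
$C{\left(I \right)} = I^{\frac{3}{2}}$
$\sqrt{x{\left(K \right)} + C{\left(681 \right)}} = \sqrt{657 + 681^{\frac{3}{2}}} = \sqrt{657 + 681 \sqrt{681}}$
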